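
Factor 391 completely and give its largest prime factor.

23

391 = 17 · 23
23 is prime.
So 391 = 17 · 23; the largest prime factor is 23.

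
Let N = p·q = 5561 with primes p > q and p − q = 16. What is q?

67

Since p = q + 16, we have 5561 = q(q + 16), so q² + 16q − 5561 = 0.
Discriminant: 16² + 4·5561 = 256 + 22244 = 22500; √22500 = 150.
q = (−16 + 150)/2 = 67, and p = q + 16 = 83.
Check: 67 · 83 = 5561.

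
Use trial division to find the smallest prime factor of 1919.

1919 is odd.
Digit sum 20, not divisible by 3.
Ends in 9: not divisible by 5.
7: 1919 = 7·274 + 1
11: 1919 = 11·174 + 5
13: 1919 = 13·147 + 8
17: 1919 = 17·112 + 15
19: 1919 = 19·101

19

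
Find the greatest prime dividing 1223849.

97

1223849 = 11 · 111259
111259 = 31 · 3589
3589 = 37 · 97
97 is prime.
So 1223849 = 11 · 31 · 37 · 97; the largest prime factor is 97.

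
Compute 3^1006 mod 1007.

188

3^1 ≡ 3 (mod 1007)
3^2 ≡ 3^2 = 9 ≡ 9 (mod 1007)
3^4 ≡ 9^2 = 81 ≡ 81 (mod 1007)
3^8 ≡ 81^2 = 6561 ≡ 519 (mod 1007)
3^16 ≡ 519^2 = 269361 ≡ 492 (mod 1007)
3^32 ≡ 492^2 = 242064 ≡ 384 (mod 1007)
3^64 ≡ 384^2 = 147456 ≡ 434 (mod 1007)
3^128 ≡ 434^2 = 188356 ≡ 47 (mod 1007)
3^256 ≡ 47^2 = 2209 ≡ 195 (mod 1007)
3^512 ≡ 195^2 = 38025 ≡ 766 (mod 1007)
1006 = 512 + 256 + 128 + 64 + 32 + 8 + 4 + 2 in binary powers of 2.
So 3^1006 ≡ 766 · 195 · 47 · 434 · 384 · 519 · 81 · 9 ≡ 188 (mod 1007).
Since 188 ≠ 1, base 3 is a Fermat witness: 1007 is composite.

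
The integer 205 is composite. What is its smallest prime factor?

205 is odd.
Digit sum 7, not divisible by 3.
Ends in 5: divisible by 5.

5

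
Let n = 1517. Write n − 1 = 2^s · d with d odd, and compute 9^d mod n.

1517 − 1 = 1516 = 2^2 · 379, so d = 379.
9^1 ≡ 9 (mod 1517)
9^2 ≡ 9^2 = 81 ≡ 81 (mod 1517)
9^4 ≡ 81^2 = 6561 ≡ 493 (mod 1517)
9^8 ≡ 493^2 = 243049 ≡ 329 (mod 1517)
9^16 ≡ 329^2 = 108241 ≡ 534 (mod 1517)
9^32 ≡ 534^2 = 285156 ≡ 1477 (mod 1517)
9^64 ≡ 1477^2 = 2181529 ≡ 83 (mod 1517)
9^128 ≡ 83^2 = 6889 ≡ 821 (mod 1517)
9^256 ≡ 821^2 = 674041 ≡ 493 (mod 1517)
379 = 256 + 64 + 32 + 16 + 8 + 2 + 1 in binary powers of 2.
So 9^379 ≡ 493 · 83 · 1477 · 534 · 329 · 81 · 9 ≡ 934 (mod 1517).
Squaring chain: 934 → 81; never reaches −1, so base 9 is a Miller–Rabin witness that 1517 is composite.

934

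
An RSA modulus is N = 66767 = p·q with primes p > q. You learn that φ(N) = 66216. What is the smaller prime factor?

φ(n) = (p−1)(q−1) = n − (p+q) + 1, so p + q = 66767 − 66216 + 1 = 552.
p and q are the roots of t² − 552t + 66767 = 0.
Discriminant: 552² − 4·66767 = 304704 − 267068 = 37636; √37636 = 194.
q = (552 − 194)/2 = 179, p = (552 + 194)/2 = 373.
Check: 179 · 373 = 66767.

179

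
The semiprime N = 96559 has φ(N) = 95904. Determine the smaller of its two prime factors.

φ(n) = (p−1)(q−1) = n − (p+q) + 1, so p + q = 96559 − 95904 + 1 = 656.
p and q are the roots of t² − 656t + 96559 = 0.
Discriminant: 656² − 4·96559 = 430336 − 386236 = 44100; √44100 = 210.
q = (656 − 210)/2 = 223, p = (656 + 210)/2 = 433.
Check: 223 · 433 = 96559.

223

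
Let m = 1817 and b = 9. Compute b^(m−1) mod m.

1021

9^1 ≡ 9 (mod 1817)
9^2 ≡ 9^2 = 81 ≡ 81 (mod 1817)
9^4 ≡ 81^2 = 6561 ≡ 1110 (mod 1817)
9^8 ≡ 1110^2 = 1232100 ≡ 174 (mod 1817)
9^16 ≡ 174^2 = 30276 ≡ 1204 (mod 1817)
9^32 ≡ 1204^2 = 1449616 ≡ 1467 (mod 1817)
9^64 ≡ 1467^2 = 2152089 ≡ 761 (mod 1817)
9^128 ≡ 761^2 = 579121 ≡ 1315 (mod 1817)
9^256 ≡ 1315^2 = 1729225 ≡ 1258 (mod 1817)
9^512 ≡ 1258^2 = 1582564 ≡ 1774 (mod 1817)
9^1024 ≡ 1774^2 = 3147076 ≡ 32 (mod 1817)
1816 = 1024 + 512 + 256 + 16 + 8 in binary powers of 2.
So 9^1816 ≡ 32 · 1774 · 1258 · 1204 · 174 ≡ 1021 (mod 1817).
Since 1021 ≠ 1, base 9 is a Fermat witness: 1817 is composite.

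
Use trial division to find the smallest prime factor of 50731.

50731 is odd.
Digit sum 16, not divisible by 3.
Ends in 1: not divisible by 5.
7: 50731 = 7·7247 + 2
11: 50731 = 11·4611 + 10
13: 50731 = 13·3902 + 5
17: 50731 = 17·2984 + 3
19: 50731 = 19·2670 + 1
23: 50731 = 23·2205 + 16
29: 50731 = 29·1749 + 10
31: 50731 = 31·1636 + 15
37: 50731 = 37·1371 + 4
41: 50731 = 41·1237 + 14
43: 50731 = 43·1179 + 34
47: 50731 = 47·1079 + 18
53: 50731 = 53·957 + 10
59: 50731 = 59·859 + 50
61: 50731 = 61·831 + 40
67: 50731 = 67·757 + 12
71: 50731 = 71·714 + 37
73: 50731 = 73·694 + 69
79: 50731 = 79·642 + 13
83: 50731 = 83·611 + 18
89: 50731 = 89·570 + 1
97: 50731 = 97·523

97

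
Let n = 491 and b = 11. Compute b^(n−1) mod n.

11^1 ≡ 11 (mod 491)
11^2 ≡ 11^2 = 121 ≡ 121 (mod 491)
11^4 ≡ 121^2 = 14641 ≡ 402 (mod 491)
11^8 ≡ 402^2 = 161604 ≡ 65 (mod 491)
11^16 ≡ 65^2 = 4225 ≡ 297 (mod 491)
11^32 ≡ 297^2 = 88209 ≡ 320 (mod 491)
11^64 ≡ 320^2 = 102400 ≡ 272 (mod 491)
11^128 ≡ 272^2 = 73984 ≡ 334 (mod 491)
11^256 ≡ 334^2 = 111556 ≡ 99 (mod 491)
490 = 256 + 128 + 64 + 32 + 8 + 2 in binary powers of 2.
So 11^490 ≡ 99 · 334 · 272 · 320 · 65 · 121 ≡ 1 (mod 491).
Since the result is 1, base 11 gives no evidence that 491 is composite.

1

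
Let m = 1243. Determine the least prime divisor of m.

11

1243 is odd.
Digit sum 10, not divisible by 3.
Ends in 3: not divisible by 5.
7: 1243 = 7·177 + 4
11: 1243 = 11·113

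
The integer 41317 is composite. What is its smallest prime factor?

79

41317 is odd.
Digit sum 16, not divisible by 3.
Ends in 7: not divisible by 5.
7: 41317 = 7·5902 + 3
11: 41317 = 11·3756 + 1
13: 41317 = 13·3178 + 3
17: 41317 = 17·2430 + 7
19: 41317 = 19·2174 + 11
23: 41317 = 23·1796 + 9
29: 41317 = 29·1424 + 21
31: 41317 = 31·1332 + 25
37: 41317 = 37·1116 + 25
41: 41317 = 41·1007 + 30
43: 41317 = 43·960 + 37
47: 41317 = 47·879 + 4
53: 41317 = 53·779 + 30
59: 41317 = 59·700 + 17
61: 41317 = 61·677 + 20
67: 41317 = 67·616 + 45
71: 41317 = 71·581 + 66
73: 41317 = 73·565 + 72
79: 41317 = 79·523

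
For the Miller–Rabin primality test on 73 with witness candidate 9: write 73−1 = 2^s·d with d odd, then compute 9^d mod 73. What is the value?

72

73 − 1 = 72 = 2^3 · 9, so d = 9.
9^1 ≡ 9 (mod 73)
9^2 ≡ 9^2 = 81 ≡ 8 (mod 73)
9^4 ≡ 8^2 = 64 ≡ 64 (mod 73)
9^8 ≡ 64^2 = 4096 ≡ 8 (mod 73)
9 = 8 + 1 in binary powers of 2.
So 9^9 ≡ 8 · 9 ≡ 72 (mod 73).
Since 9^d ≡ 72 (mod 73), base 9 does not prove 73 composite.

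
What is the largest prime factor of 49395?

49395 = 3 · 16465
16465 = 5 · 3293
3293 = 37 · 89
89 is prime.
So 49395 = 3 · 5 · 37 · 89; the largest prime factor is 89.

89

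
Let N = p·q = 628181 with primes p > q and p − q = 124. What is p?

Since p = q + 124, we have 628181 = q(q + 124), so q² + 124q − 628181 = 0.
Discriminant: 124² + 4·628181 = 15376 + 2512724 = 2528100; √2528100 = 1590.
q = (−124 + 1590)/2 = 733, and p = q + 124 = 857.
Check: 733 · 857 = 628181.

857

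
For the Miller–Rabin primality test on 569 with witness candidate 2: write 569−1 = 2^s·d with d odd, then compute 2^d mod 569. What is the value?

569 − 1 = 568 = 2^3 · 71, so d = 71.
2^1 ≡ 2 (mod 569)
2^2 ≡ 2^2 = 4 ≡ 4 (mod 569)
2^4 ≡ 4^2 = 16 ≡ 16 (mod 569)
2^8 ≡ 16^2 = 256 ≡ 256 (mod 569)
2^16 ≡ 256^2 = 65536 ≡ 101 (mod 569)
2^32 ≡ 101^2 = 10201 ≡ 528 (mod 569)
2^64 ≡ 528^2 = 278784 ≡ 543 (mod 569)
71 = 64 + 4 + 2 + 1 in binary powers of 2.
So 2^71 ≡ 543 · 16 · 4 · 2 ≡ 86 (mod 569).
Squaring chain: 86 → 568 → 1; reaches −1, so base 2 does not prove 569 composite.

86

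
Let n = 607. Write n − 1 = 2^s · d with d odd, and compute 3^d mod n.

607 − 1 = 606 = 2^1 · 303, so d = 303.
3^1 ≡ 3 (mod 607)
3^2 ≡ 3^2 = 9 ≡ 9 (mod 607)
3^4 ≡ 9^2 = 81 ≡ 81 (mod 607)
3^8 ≡ 81^2 = 6561 ≡ 491 (mod 607)
3^16 ≡ 491^2 = 241081 ≡ 102 (mod 607)
3^32 ≡ 102^2 = 10404 ≡ 85 (mod 607)
3^64 ≡ 85^2 = 7225 ≡ 548 (mod 607)
3^128 ≡ 548^2 = 300304 ≡ 446 (mod 607)
3^256 ≡ 446^2 = 198916 ≡ 427 (mod 607)
303 = 256 + 32 + 8 + 4 + 2 + 1 in binary powers of 2.
So 3^303 ≡ 427 · 85 · 491 · 81 · 9 · 3 ≡ 606 (mod 607).
Since 3^d ≡ 606 (mod 607), base 3 does not prove 607 composite.

606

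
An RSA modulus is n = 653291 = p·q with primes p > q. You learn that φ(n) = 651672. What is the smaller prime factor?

φ(n) = (p−1)(q−1) = n − (p+q) + 1, so p + q = 653291 − 651672 + 1 = 1620.
p and q are the roots of t² − 1620t + 653291 = 0.
Discriminant: 1620² − 4·653291 = 2624400 − 2613164 = 11236; √11236 = 106.
q = (1620 − 106)/2 = 757, p = (1620 + 106)/2 = 863.
Check: 757 · 863 = 653291.

757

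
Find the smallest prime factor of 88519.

17

88519 is odd.
Digit sum 31, not divisible by 3.
Ends in 9: not divisible by 5.
7: 88519 = 7·12645 + 4
11: 88519 = 11·8047 + 2
13: 88519 = 13·6809 + 2
17: 88519 = 17·5207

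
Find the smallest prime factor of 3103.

29

3103 is odd.
Digit sum 7, not divisible by 3.
Ends in 3: not divisible by 5.
7: 3103 = 7·443 + 2
11: 3103 = 11·282 + 1
13: 3103 = 13·238 + 9
17: 3103 = 17·182 + 9
19: 3103 = 19·163 + 6
23: 3103 = 23·134 + 21
29: 3103 = 29·107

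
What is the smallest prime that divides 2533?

2533 is odd.
Digit sum 13, not divisible by 3.
Ends in 3: not divisible by 5.
7: 2533 = 7·361 + 6
11: 2533 = 11·230 + 3
13: 2533 = 13·194 + 11
17: 2533 = 17·149

17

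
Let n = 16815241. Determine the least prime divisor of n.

16815241 is odd.
Digit sum 28, not divisible by 3.
Ends in 1: not divisible by 5.
7: 16815241 = 7·2402177 + 2
11: 16815241 = 11·1528658 + 3
13: 16815241 = 13·1293480 + 1
17: 16815241 = 17·989131 + 14
19: 16815241 = 19·885012 + 13
23: 16815241 = 23·731097 + 10
29: 16815241 = 29·579835 + 26
31: 16815241 = 31·542427 + 4
37: 16815241 = 37·454465 + 36
41: 16815241 = 41·410127 + 34
43: 16815241 = 43·391052 + 5
47: 16815241 = 47·357771 + 4
53: 16815241 = 53·317268 + 37
59: 16815241 = 59·285004 + 5
61: 16815241 = 61·275659 + 42
67: 16815241 = 67·250973 + 50
71: 16815241 = 71·236834 + 27
73: 16815241 = 73·230345 + 56
79: 16815241 = 79·212851 + 12
83: 16815241 = 83·202593 + 22
89: 16815241 = 89·188935 + 26
97: 16815241 = 97·173353

97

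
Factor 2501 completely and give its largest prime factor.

61

2501 = 41 · 61
61 is prime.
So 2501 = 41 · 61; the largest prime factor is 61.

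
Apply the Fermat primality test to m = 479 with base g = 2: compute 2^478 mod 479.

2^1 ≡ 2 (mod 479)
2^2 ≡ 2^2 = 4 ≡ 4 (mod 479)
2^4 ≡ 4^2 = 16 ≡ 16 (mod 479)
2^8 ≡ 16^2 = 256 ≡ 256 (mod 479)
2^16 ≡ 256^2 = 65536 ≡ 392 (mod 479)
2^32 ≡ 392^2 = 153664 ≡ 384 (mod 479)
2^64 ≡ 384^2 = 147456 ≡ 403 (mod 479)
2^128 ≡ 403^2 = 162409 ≡ 28 (mod 479)
2^256 ≡ 28^2 = 784 ≡ 305 (mod 479)
478 = 256 + 128 + 64 + 16 + 8 + 4 + 2 in binary powers of 2.
So 2^478 ≡ 305 · 28 · 403 · 392 · 256 · 16 · 4 ≡ 1 (mod 479).
Since the result is 1, base 2 gives no evidence that 479 is composite.

1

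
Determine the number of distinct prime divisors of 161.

2

161 = 7 · 23
161 = 7 · 23, which has 2 distinct prime factors.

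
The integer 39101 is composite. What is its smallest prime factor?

61

39101 is odd.
Digit sum 14, not divisible by 3.
Ends in 1: not divisible by 5.
7: 39101 = 7·5585 + 6
11: 39101 = 11·3554 + 7
13: 39101 = 13·3007 + 10
17: 39101 = 17·2300 + 1
19: 39101 = 19·2057 + 18
23: 39101 = 23·1700 + 1
29: 39101 = 29·1348 + 9
31: 39101 = 31·1261 + 10
37: 39101 = 37·1056 + 29
41: 39101 = 41·953 + 28
43: 39101 = 43·909 + 14
47: 39101 = 47·831 + 44
53: 39101 = 53·737 + 40
59: 39101 = 59·662 + 43
61: 39101 = 61·641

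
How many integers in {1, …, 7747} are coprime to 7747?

7560

Factor: 7747 = 61 · 127.
φ(7747) = (61−1) · (127−1) = 60 · 126 = 7560.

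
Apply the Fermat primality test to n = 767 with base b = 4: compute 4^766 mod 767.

35

4^1 ≡ 4 (mod 767)
4^2 ≡ 4^2 = 16 ≡ 16 (mod 767)
4^4 ≡ 16^2 = 256 ≡ 256 (mod 767)
4^8 ≡ 256^2 = 65536 ≡ 341 (mod 767)
4^16 ≡ 341^2 = 116281 ≡ 464 (mod 767)
4^32 ≡ 464^2 = 215296 ≡ 536 (mod 767)
4^64 ≡ 536^2 = 287296 ≡ 438 (mod 767)
4^128 ≡ 438^2 = 191844 ≡ 94 (mod 767)
4^256 ≡ 94^2 = 8836 ≡ 399 (mod 767)
4^512 ≡ 399^2 = 159201 ≡ 432 (mod 767)
766 = 512 + 128 + 64 + 32 + 16 + 8 + 4 + 2 in binary powers of 2.
So 4^766 ≡ 432 · 94 · 438 · 536 · 464 · 341 · 256 · 16 ≡ 35 (mod 767).
Since 35 ≠ 1, base 4 is a Fermat witness: 767 is composite.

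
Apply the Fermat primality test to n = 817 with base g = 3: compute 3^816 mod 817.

3^1 ≡ 3 (mod 817)
3^2 ≡ 3^2 = 9 ≡ 9 (mod 817)
3^4 ≡ 9^2 = 81 ≡ 81 (mod 817)
3^8 ≡ 81^2 = 6561 ≡ 25 (mod 817)
3^16 ≡ 25^2 = 625 ≡ 625 (mod 817)
3^32 ≡ 625^2 = 390625 ≡ 99 (mod 817)
3^64 ≡ 99^2 = 9801 ≡ 814 (mod 817)
3^128 ≡ 814^2 = 662596 ≡ 9 (mod 817)
3^256 ≡ 9^2 = 81 ≡ 81 (mod 817)
3^512 ≡ 81^2 = 6561 ≡ 25 (mod 817)
816 = 512 + 256 + 32 + 16 in binary powers of 2.
So 3^816 ≡ 25 · 81 · 99 · 625 ≡ 121 (mod 817).
Since 121 ≠ 1, base 3 is a Fermat witness: 817 is composite.

121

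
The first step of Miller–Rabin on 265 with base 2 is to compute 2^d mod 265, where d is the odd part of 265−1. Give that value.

137

265 − 1 = 264 = 2^3 · 33, so d = 33.
2^1 ≡ 2 (mod 265)
2^2 ≡ 2^2 = 4 ≡ 4 (mod 265)
2^4 ≡ 4^2 = 16 ≡ 16 (mod 265)
2^8 ≡ 16^2 = 256 ≡ 256 (mod 265)
2^16 ≡ 256^2 = 65536 ≡ 81 (mod 265)
2^32 ≡ 81^2 = 6561 ≡ 201 (mod 265)
33 = 32 + 1 in binary powers of 2.
So 2^33 ≡ 201 · 2 ≡ 137 (mod 265).
Squaring chain: 137 → 219 → 261; never reaches −1, so base 2 is a Miller–Rabin witness that 265 is composite.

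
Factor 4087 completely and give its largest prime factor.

4087 = 61 · 67
67 is prime.
So 4087 = 61 · 67; the largest prime factor is 67.

67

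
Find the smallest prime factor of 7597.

71

7597 is odd.
Digit sum 28, not divisible by 3.
Ends in 7: not divisible by 5.
7: 7597 = 7·1085 + 2
11: 7597 = 11·690 + 7
13: 7597 = 13·584 + 5
17: 7597 = 17·446 + 15
19: 7597 = 19·399 + 16
23: 7597 = 23·330 + 7
29: 7597 = 29·261 + 28
31: 7597 = 31·245 + 2
37: 7597 = 37·205 + 12
41: 7597 = 41·185 + 12
43: 7597 = 43·176 + 29
47: 7597 = 47·161 + 30
53: 7597 = 53·143 + 18
59: 7597 = 59·128 + 45
61: 7597 = 61·124 + 33
67: 7597 = 67·113 + 26
71: 7597 = 71·107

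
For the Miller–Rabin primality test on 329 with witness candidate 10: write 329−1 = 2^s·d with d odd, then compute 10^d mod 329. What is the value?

329 − 1 = 328 = 2^3 · 41, so d = 41.
10^1 ≡ 10 (mod 329)
10^2 ≡ 10^2 = 100 ≡ 100 (mod 329)
10^4 ≡ 100^2 = 10000 ≡ 130 (mod 329)
10^8 ≡ 130^2 = 16900 ≡ 121 (mod 329)
10^16 ≡ 121^2 = 14641 ≡ 165 (mod 329)
10^32 ≡ 165^2 = 27225 ≡ 247 (mod 329)
41 = 32 + 8 + 1 in binary powers of 2.
So 10^41 ≡ 247 · 121 · 10 ≡ 138 (mod 329).
Squaring chain: 138 → 291 → 128; never reaches −1, so base 10 is a Miller–Rabin witness that 329 is composite.

138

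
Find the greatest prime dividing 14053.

14053 = 13 · 1081
1081 = 23 · 47
47 is prime.
So 14053 = 13 · 23 · 47; the largest prime factor is 47.

47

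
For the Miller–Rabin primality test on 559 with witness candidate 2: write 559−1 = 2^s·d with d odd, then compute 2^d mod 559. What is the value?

559 − 1 = 558 = 2^1 · 279, so d = 279.
2^1 ≡ 2 (mod 559)
2^2 ≡ 2^2 = 4 ≡ 4 (mod 559)
2^4 ≡ 4^2 = 16 ≡ 16 (mod 559)
2^8 ≡ 16^2 = 256 ≡ 256 (mod 559)
2^16 ≡ 256^2 = 65536 ≡ 133 (mod 559)
2^32 ≡ 133^2 = 17689 ≡ 360 (mod 559)
2^64 ≡ 360^2 = 129600 ≡ 471 (mod 559)
2^128 ≡ 471^2 = 221841 ≡ 477 (mod 559)
2^256 ≡ 477^2 = 227529 ≡ 16 (mod 559)
279 = 256 + 16 + 4 + 2 + 1 in binary powers of 2.
So 2^279 ≡ 16 · 133 · 16 · 4 · 2 ≡ 151 (mod 559).
Squaring chain: 151; never reaches −1, so base 2 is a Miller–Rabin witness that 559 is composite.

151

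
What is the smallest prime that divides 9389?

41

9389 is odd.
Digit sum 29, not divisible by 3.
Ends in 9: not divisible by 5.
7: 9389 = 7·1341 + 2
11: 9389 = 11·853 + 6
13: 9389 = 13·722 + 3
17: 9389 = 17·552 + 5
19: 9389 = 19·494 + 3
23: 9389 = 23·408 + 5
29: 9389 = 29·323 + 22
31: 9389 = 31·302 + 27
37: 9389 = 37·253 + 28
41: 9389 = 41·229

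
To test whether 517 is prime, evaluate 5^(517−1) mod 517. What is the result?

5^1 ≡ 5 (mod 517)
5^2 ≡ 5^2 = 25 ≡ 25 (mod 517)
5^4 ≡ 25^2 = 625 ≡ 108 (mod 517)
5^8 ≡ 108^2 = 11664 ≡ 290 (mod 517)
5^16 ≡ 290^2 = 84100 ≡ 346 (mod 517)
5^32 ≡ 346^2 = 119716 ≡ 289 (mod 517)
5^64 ≡ 289^2 = 83521 ≡ 284 (mod 517)
5^128 ≡ 284^2 = 80656 ≡ 4 (mod 517)
5^256 ≡ 4^2 = 16 ≡ 16 (mod 517)
5^512 ≡ 16^2 = 256 ≡ 256 (mod 517)
516 = 512 + 4 in binary powers of 2.
So 5^516 ≡ 256 · 108 ≡ 247 (mod 517).
Since 247 ≠ 1, base 5 is a Fermat witness: 517 is composite.

247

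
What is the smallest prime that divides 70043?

70043 is odd.
Digit sum 14, not divisible by 3.
Ends in 3: not divisible by 5.
7: 70043 = 7·10006 + 1
11: 70043 = 11·6367 + 6
13: 70043 = 13·5387 + 12
17: 70043 = 17·4120 + 3
19: 70043 = 19·3686 + 9
23: 70043 = 23·3045 + 8
29: 70043 = 29·2415 + 8
31: 70043 = 31·2259 + 14
37: 70043 = 37·1893 + 2
41: 70043 = 41·1708 + 15
43: 70043 = 43·1628 + 39
47: 70043 = 47·1490 + 13
53: 70043 = 53·1321 + 30
59: 70043 = 59·1187 + 10
61: 70043 = 61·1148 + 15
67: 70043 = 67·1045 + 28
71: 70043 = 71·986 + 37
73: 70043 = 73·959 + 36
79: 70043 = 79·886 + 49
83: 70043 = 83·843 + 74
89: 70043 = 89·787

89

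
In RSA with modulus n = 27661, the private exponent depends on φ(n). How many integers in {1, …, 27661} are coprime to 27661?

27324

Factor: 27661 = 139 · 199.
φ(27661) = (139−1) · (199−1) = 138 · 198 = 27324.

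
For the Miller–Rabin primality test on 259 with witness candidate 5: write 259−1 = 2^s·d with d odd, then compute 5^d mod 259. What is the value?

97

259 − 1 = 258 = 2^1 · 129, so d = 129.
5^1 ≡ 5 (mod 259)
5^2 ≡ 5^2 = 25 ≡ 25 (mod 259)
5^4 ≡ 25^2 = 625 ≡ 107 (mod 259)
5^8 ≡ 107^2 = 11449 ≡ 53 (mod 259)
5^16 ≡ 53^2 = 2809 ≡ 219 (mod 259)
5^32 ≡ 219^2 = 47961 ≡ 46 (mod 259)
5^64 ≡ 46^2 = 2116 ≡ 44 (mod 259)
5^128 ≡ 44^2 = 1936 ≡ 123 (mod 259)
129 = 128 + 1 in binary powers of 2.
So 5^129 ≡ 123 · 5 ≡ 97 (mod 259).
Squaring chain: 97; never reaches −1, so base 5 is a Miller–Rabin witness that 259 is composite.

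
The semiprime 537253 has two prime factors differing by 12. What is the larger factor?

739

Since p = q + 12, we have 537253 = q(q + 12), so q² + 12q − 537253 = 0.
Discriminant: 12² + 4·537253 = 144 + 2149012 = 2149156; √2149156 = 1466.
q = (−12 + 1466)/2 = 727, and p = q + 12 = 739.
Check: 727 · 739 = 537253.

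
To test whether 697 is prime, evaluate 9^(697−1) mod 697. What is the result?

9^1 ≡ 9 (mod 697)
9^2 ≡ 9^2 = 81 ≡ 81 (mod 697)
9^4 ≡ 81^2 = 6561 ≡ 288 (mod 697)
9^8 ≡ 288^2 = 82944 ≡ 1 (mod 697)
9^16 ≡ 1^2 = 1 ≡ 1 (mod 697)
9^32 ≡ 1^2 = 1 ≡ 1 (mod 697)
9^64 ≡ 1^2 = 1 ≡ 1 (mod 697)
9^128 ≡ 1^2 = 1 ≡ 1 (mod 697)
9^256 ≡ 1^2 = 1 ≡ 1 (mod 697)
9^512 ≡ 1^2 = 1 ≡ 1 (mod 697)
696 = 512 + 128 + 32 + 16 + 8 in binary powers of 2.
So 9^696 ≡ 1 · 1 · 1 · 1 · 1 ≡ 1 (mod 697).
Since the result is 1, base 9 gives no evidence that 697 is composite.

1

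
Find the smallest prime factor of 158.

2

158 is even: 2 divides it.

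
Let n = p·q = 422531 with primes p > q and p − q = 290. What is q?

521

Since p = q + 290, we have 422531 = q(q + 290), so q² + 290q − 422531 = 0.
Discriminant: 290² + 4·422531 = 84100 + 1690124 = 1774224; √1774224 = 1332.
q = (−290 + 1332)/2 = 521, and p = q + 290 = 811.
Check: 521 · 811 = 422531.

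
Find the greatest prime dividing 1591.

43

1591 = 37 · 43
43 is prime.
So 1591 = 37 · 43; the largest prime factor is 43.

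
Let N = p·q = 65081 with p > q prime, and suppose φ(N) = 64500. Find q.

φ(n) = (p−1)(q−1) = n − (p+q) + 1, so p + q = 65081 − 64500 + 1 = 582.
p and q are the roots of t² − 582t + 65081 = 0.
Discriminant: 582² − 4·65081 = 338724 − 260324 = 78400; √78400 = 280.
q = (582 − 280)/2 = 151, p = (582 + 280)/2 = 431.
Check: 151 · 431 = 65081.

151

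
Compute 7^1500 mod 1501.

7^1 ≡ 7 (mod 1501)
7^2 ≡ 7^2 = 49 ≡ 49 (mod 1501)
7^4 ≡ 49^2 = 2401 ≡ 900 (mod 1501)
7^8 ≡ 900^2 = 810000 ≡ 961 (mod 1501)
7^16 ≡ 961^2 = 923521 ≡ 406 (mod 1501)
7^32 ≡ 406^2 = 164836 ≡ 1227 (mod 1501)
7^64 ≡ 1227^2 = 1505529 ≡ 26 (mod 1501)
7^128 ≡ 26^2 = 676 ≡ 676 (mod 1501)
7^256 ≡ 676^2 = 456976 ≡ 672 (mod 1501)
7^512 ≡ 672^2 = 451584 ≡ 1284 (mod 1501)
7^1024 ≡ 1284^2 = 1648656 ≡ 558 (mod 1501)
1500 = 1024 + 256 + 128 + 64 + 16 + 8 + 4 in binary powers of 2.
So 7^1500 ≡ 558 · 672 · 676 · 26 · 406 · 961 · 900 ≡ 381 (mod 1501).
Since 381 ≠ 1, base 7 is a Fermat witness: 1501 is composite.

381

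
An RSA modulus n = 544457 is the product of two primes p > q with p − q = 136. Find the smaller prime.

673

Since p = q + 136, we have 544457 = q(q + 136), so q² + 136q − 544457 = 0.
Discriminant: 136² + 4·544457 = 18496 + 2177828 = 2196324; √2196324 = 1482.
q = (−136 + 1482)/2 = 673, and p = q + 136 = 809.
Check: 673 · 809 = 544457.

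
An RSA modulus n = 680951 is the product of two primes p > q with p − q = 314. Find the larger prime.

Since p = q + 314, we have 680951 = q(q + 314), so q² + 314q − 680951 = 0.
Discriminant: 314² + 4·680951 = 98596 + 2723804 = 2822400; √2822400 = 1680.
q = (−314 + 1680)/2 = 683, and p = q + 314 = 997.
Check: 683 · 997 = 680951.

997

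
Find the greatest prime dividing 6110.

6110 = 2 · 3055
3055 = 5 · 611
611 = 13 · 47
47 is prime.
So 6110 = 2 · 5 · 13 · 47; the largest prime factor is 47.

47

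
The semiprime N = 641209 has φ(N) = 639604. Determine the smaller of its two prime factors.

743

φ(n) = (p−1)(q−1) = n − (p+q) + 1, so p + q = 641209 − 639604 + 1 = 1606.
p and q are the roots of t² − 1606t + 641209 = 0.
Discriminant: 1606² − 4·641209 = 2579236 − 2564836 = 14400; √14400 = 120.
q = (1606 − 120)/2 = 743, p = (1606 + 120)/2 = 863.
Check: 743 · 863 = 641209.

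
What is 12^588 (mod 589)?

12^1 ≡ 12 (mod 589)
12^2 ≡ 12^2 = 144 ≡ 144 (mod 589)
12^4 ≡ 144^2 = 20736 ≡ 121 (mod 589)
12^8 ≡ 121^2 = 14641 ≡ 505 (mod 589)
12^16 ≡ 505^2 = 255025 ≡ 577 (mod 589)
12^32 ≡ 577^2 = 332929 ≡ 144 (mod 589)
12^64 ≡ 144^2 = 20736 ≡ 121 (mod 589)
12^128 ≡ 121^2 = 14641 ≡ 505 (mod 589)
12^256 ≡ 505^2 = 255025 ≡ 577 (mod 589)
12^512 ≡ 577^2 = 332929 ≡ 144 (mod 589)
588 = 512 + 64 + 8 + 4 in binary powers of 2.
So 12^588 ≡ 144 · 121 · 505 · 121 ≡ 39 (mod 589).
Since 39 ≠ 1, base 12 is a Fermat witness: 589 is composite.

39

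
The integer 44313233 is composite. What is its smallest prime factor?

79

44313233 is odd.
Digit sum 23, not divisible by 3.
Ends in 3: not divisible by 5.
7: 44313233 = 7·6330461 + 6
11: 44313233 = 11·4028475 + 8
13: 44313233 = 13·3408710 + 3
17: 44313233 = 17·2606660 + 13
19: 44313233 = 19·2332275 + 8
23: 44313233 = 23·1926662 + 7
29: 44313233 = 29·1528042 + 15
31: 44313233 = 31·1429459 + 4
37: 44313233 = 37·1197654 + 35
41: 44313233 = 41·1080810 + 23
43: 44313233 = 43·1030540 + 13
47: 44313233 = 47·942834 + 35
53: 44313233 = 53·836098 + 39
59: 44313233 = 59·751071 + 44
61: 44313233 = 61·726446 + 27
67: 44313233 = 67·661391 + 36
71: 44313233 = 71·624130 + 3
73: 44313233 = 73·607030 + 43
79: 44313233 = 79·560927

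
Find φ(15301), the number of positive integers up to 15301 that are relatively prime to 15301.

12720

Factor: 15301 = 11 · 13 · 107.
φ(15301) = (11−1) · (13−1) · (107−1) = 10 · 12 · 106 = 12720.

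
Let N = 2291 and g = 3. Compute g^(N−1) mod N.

602

3^1 ≡ 3 (mod 2291)
3^2 ≡ 3^2 = 9 ≡ 9 (mod 2291)
3^4 ≡ 9^2 = 81 ≡ 81 (mod 2291)
3^8 ≡ 81^2 = 6561 ≡ 1979 (mod 2291)
3^16 ≡ 1979^2 = 3916441 ≡ 1122 (mod 2291)
3^32 ≡ 1122^2 = 1258884 ≡ 1125 (mod 2291)
3^64 ≡ 1125^2 = 1265625 ≡ 993 (mod 2291)
3^128 ≡ 993^2 = 986049 ≡ 919 (mod 2291)
3^256 ≡ 919^2 = 844561 ≡ 1473 (mod 2291)
3^512 ≡ 1473^2 = 2169729 ≡ 152 (mod 2291)
3^1024 ≡ 152^2 = 23104 ≡ 194 (mod 2291)
3^2048 ≡ 194^2 = 37636 ≡ 980 (mod 2291)
2290 = 2048 + 128 + 64 + 32 + 16 + 2 in binary powers of 2.
So 3^2290 ≡ 980 · 919 · 993 · 1125 · 1122 · 9 ≡ 602 (mod 2291).
Since 602 ≠ 1, base 3 is a Fermat witness: 2291 is composite.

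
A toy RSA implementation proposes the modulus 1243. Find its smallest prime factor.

11

1243 is odd.
Digit sum 10, not divisible by 3.
Ends in 3: not divisible by 5.
7: 1243 = 7·177 + 4
11: 1243 = 11·113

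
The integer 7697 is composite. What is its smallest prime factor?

43

7697 is odd.
Digit sum 29, not divisible by 3.
Ends in 7: not divisible by 5.
7: 7697 = 7·1099 + 4
11: 7697 = 11·699 + 8
13: 7697 = 13·592 + 1
17: 7697 = 17·452 + 13
19: 7697 = 19·405 + 2
23: 7697 = 23·334 + 15
29: 7697 = 29·265 + 12
31: 7697 = 31·248 + 9
37: 7697 = 37·208 + 1
41: 7697 = 41·187 + 30
43: 7697 = 43·179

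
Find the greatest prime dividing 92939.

71

92939 = 7 · 13277
13277 = 11 · 1207
1207 = 17 · 71
71 is prime.
So 92939 = 7 · 11 · 17 · 71; the largest prime factor is 71.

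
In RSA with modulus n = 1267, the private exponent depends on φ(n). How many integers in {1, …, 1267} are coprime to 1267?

1080

Factor: 1267 = 7 · 181.
φ(1267) = (7−1) · (181−1) = 6 · 180 = 1080.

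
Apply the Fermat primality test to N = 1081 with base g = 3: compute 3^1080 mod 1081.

3^1 ≡ 3 (mod 1081)
3^2 ≡ 3^2 = 9 ≡ 9 (mod 1081)
3^4 ≡ 9^2 = 81 ≡ 81 (mod 1081)
3^8 ≡ 81^2 = 6561 ≡ 75 (mod 1081)
3^16 ≡ 75^2 = 5625 ≡ 220 (mod 1081)
3^32 ≡ 220^2 = 48400 ≡ 836 (mod 1081)
3^64 ≡ 836^2 = 698896 ≡ 570 (mod 1081)
3^128 ≡ 570^2 = 324900 ≡ 600 (mod 1081)
3^256 ≡ 600^2 = 360000 ≡ 27 (mod 1081)
3^512 ≡ 27^2 = 729 ≡ 729 (mod 1081)
3^1024 ≡ 729^2 = 531441 ≡ 670 (mod 1081)
1080 = 1024 + 32 + 16 + 8 in binary powers of 2.
So 3^1080 ≡ 670 · 836 · 220 · 75 ≡ 768 (mod 1081).
Since 768 ≠ 1, base 3 is a Fermat witness: 1081 is composite.

768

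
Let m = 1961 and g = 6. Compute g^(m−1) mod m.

1444

6^1 ≡ 6 (mod 1961)
6^2 ≡ 6^2 = 36 ≡ 36 (mod 1961)
6^4 ≡ 36^2 = 1296 ≡ 1296 (mod 1961)
6^8 ≡ 1296^2 = 1679616 ≡ 1000 (mod 1961)
6^16 ≡ 1000^2 = 1000000 ≡ 1851 (mod 1961)
6^32 ≡ 1851^2 = 3426201 ≡ 334 (mod 1961)
6^64 ≡ 334^2 = 111556 ≡ 1740 (mod 1961)
6^128 ≡ 1740^2 = 3027600 ≡ 1777 (mod 1961)
6^256 ≡ 1777^2 = 3157729 ≡ 519 (mod 1961)
6^512 ≡ 519^2 = 269361 ≡ 704 (mod 1961)
6^1024 ≡ 704^2 = 495616 ≡ 1444 (mod 1961)
1960 = 1024 + 512 + 256 + 128 + 32 + 8 in binary powers of 2.
So 6^1960 ≡ 1444 · 704 · 519 · 1777 · 334 · 1000 ≡ 1444 (mod 1961).
Since 1444 ≠ 1, base 6 is a Fermat witness: 1961 is composite.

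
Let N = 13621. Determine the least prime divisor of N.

13621 is odd.
Digit sum 13, not divisible by 3.
Ends in 1: not divisible by 5.
7: 13621 = 7·1945 + 6
11: 13621 = 11·1238 + 3
13: 13621 = 13·1047 + 10
17: 13621 = 17·801 + 4
19: 13621 = 19·716 + 17
23: 13621 = 23·592 + 5
29: 13621 = 29·469 + 20
31: 13621 = 31·439 + 12
37: 13621 = 37·368 + 5
41: 13621 = 41·332 + 9
43: 13621 = 43·316 + 33
47: 13621 = 47·289 + 38
53: 13621 = 53·257

53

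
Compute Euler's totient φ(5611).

5400

Factor: 5611 = 31 · 181.
φ(5611) = (31−1) · (181−1) = 30 · 180 = 5400.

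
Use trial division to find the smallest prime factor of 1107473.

23

1107473 is odd.
Digit sum 23, not divisible by 3.
Ends in 3: not divisible by 5.
7: 1107473 = 7·158210 + 3
11: 1107473 = 11·100679 + 4
13: 1107473 = 13·85190 + 3
17: 1107473 = 17·65145 + 8
19: 1107473 = 19·58288 + 1
23: 1107473 = 23·48151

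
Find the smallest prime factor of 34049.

34049 is odd.
Digit sum 20, not divisible by 3.
Ends in 9: not divisible by 5.
7: 34049 = 7·4864 + 1
11: 34049 = 11·3095 + 4
13: 34049 = 13·2619 + 2
17: 34049 = 17·2002 + 15
19: 34049 = 19·1792 + 1
23: 34049 = 23·1480 + 9
29: 34049 = 29·1174 + 3
31: 34049 = 31·1098 + 11
37: 34049 = 37·920 + 9
41: 34049 = 41·830 + 19
43: 34049 = 43·791 + 36
47: 34049 = 47·724 + 21
53: 34049 = 53·642 + 23
59: 34049 = 59·577 + 6
61: 34049 = 61·558 + 11
67: 34049 = 67·508 + 13
71: 34049 = 71·479 + 40
73: 34049 = 73·466 + 31
79: 34049 = 79·431

79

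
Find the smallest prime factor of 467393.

29

467393 is odd.
Digit sum 32, not divisible by 3.
Ends in 3: not divisible by 5.
7: 467393 = 7·66770 + 3
11: 467393 = 11·42490 + 3
13: 467393 = 13·35953 + 4
17: 467393 = 17·27493 + 12
19: 467393 = 19·24599 + 12
23: 467393 = 23·20321 + 10
29: 467393 = 29·16117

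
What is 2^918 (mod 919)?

2^1 ≡ 2 (mod 919)
2^2 ≡ 2^2 = 4 ≡ 4 (mod 919)
2^4 ≡ 4^2 = 16 ≡ 16 (mod 919)
2^8 ≡ 16^2 = 256 ≡ 256 (mod 919)
2^16 ≡ 256^2 = 65536 ≡ 287 (mod 919)
2^32 ≡ 287^2 = 82369 ≡ 578 (mod 919)
2^64 ≡ 578^2 = 334084 ≡ 487 (mod 919)
2^128 ≡ 487^2 = 237169 ≡ 67 (mod 919)
2^256 ≡ 67^2 = 4489 ≡ 813 (mod 919)
2^512 ≡ 813^2 = 660969 ≡ 208 (mod 919)
918 = 512 + 256 + 128 + 16 + 4 + 2 in binary powers of 2.
So 2^918 ≡ 208 · 813 · 67 · 287 · 16 · 4 ≡ 1 (mod 919).
Since the result is 1, base 2 gives no evidence that 919 is composite.

1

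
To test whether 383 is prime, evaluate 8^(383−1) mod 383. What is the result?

8^1 ≡ 8 (mod 383)
8^2 ≡ 8^2 = 64 ≡ 64 (mod 383)
8^4 ≡ 64^2 = 4096 ≡ 266 (mod 383)
8^8 ≡ 266^2 = 70756 ≡ 284 (mod 383)
8^16 ≡ 284^2 = 80656 ≡ 226 (mod 383)
8^32 ≡ 226^2 = 51076 ≡ 137 (mod 383)
8^64 ≡ 137^2 = 18769 ≡ 2 (mod 383)
8^128 ≡ 2^2 = 4 ≡ 4 (mod 383)
8^256 ≡ 4^2 = 16 ≡ 16 (mod 383)
382 = 256 + 64 + 32 + 16 + 8 + 4 + 2 in binary powers of 2.
So 8^382 ≡ 16 · 2 · 137 · 226 · 284 · 266 · 64 ≡ 1 (mod 383).
Since the result is 1, base 8 gives no evidence that 383 is composite.

1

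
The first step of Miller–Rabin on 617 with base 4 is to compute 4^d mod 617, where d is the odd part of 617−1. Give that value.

1

617 − 1 = 616 = 2^3 · 77, so d = 77.
4^1 ≡ 4 (mod 617)
4^2 ≡ 4^2 = 16 ≡ 16 (mod 617)
4^4 ≡ 16^2 = 256 ≡ 256 (mod 617)
4^8 ≡ 256^2 = 65536 ≡ 134 (mod 617)
4^16 ≡ 134^2 = 17956 ≡ 63 (mod 617)
4^32 ≡ 63^2 = 3969 ≡ 267 (mod 617)
4^64 ≡ 267^2 = 71289 ≡ 334 (mod 617)
77 = 64 + 8 + 4 + 1 in binary powers of 2.
So 4^77 ≡ 334 · 134 · 256 · 4 ≡ 1 (mod 617).
Since 4^d ≡ 1 (mod 617), base 4 does not prove 617 composite.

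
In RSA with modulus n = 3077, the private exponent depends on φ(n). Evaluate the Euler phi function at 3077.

Factor: 3077 = 17 · 181.
φ(3077) = (17−1) · (181−1) = 16 · 180 = 2880.

2880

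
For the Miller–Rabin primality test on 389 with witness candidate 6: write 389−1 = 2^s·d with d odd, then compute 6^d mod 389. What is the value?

1

389 − 1 = 388 = 2^2 · 97, so d = 97.
6^1 ≡ 6 (mod 389)
6^2 ≡ 6^2 = 36 ≡ 36 (mod 389)
6^4 ≡ 36^2 = 1296 ≡ 129 (mod 389)
6^8 ≡ 129^2 = 16641 ≡ 303 (mod 389)
6^16 ≡ 303^2 = 91809 ≡ 5 (mod 389)
6^32 ≡ 5^2 = 25 ≡ 25 (mod 389)
6^64 ≡ 25^2 = 625 ≡ 236 (mod 389)
97 = 64 + 32 + 1 in binary powers of 2.
So 6^97 ≡ 236 · 25 · 6 ≡ 1 (mod 389).
Since 6^d ≡ 1 (mod 389), base 6 does not prove 389 composite.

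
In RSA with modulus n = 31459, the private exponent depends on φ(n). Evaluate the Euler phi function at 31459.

Factor: 31459 = 163 · 193.
φ(31459) = (163−1) · (193−1) = 162 · 192 = 31104.

31104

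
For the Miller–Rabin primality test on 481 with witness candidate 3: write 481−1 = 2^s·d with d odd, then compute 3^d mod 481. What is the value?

196

481 − 1 = 480 = 2^5 · 15, so d = 15.
3^1 ≡ 3 (mod 481)
3^2 ≡ 3^2 = 9 ≡ 9 (mod 481)
3^4 ≡ 9^2 = 81 ≡ 81 (mod 481)
3^8 ≡ 81^2 = 6561 ≡ 308 (mod 481)
15 = 8 + 4 + 2 + 1 in binary powers of 2.
So 3^15 ≡ 308 · 81 · 9 · 3 ≡ 196 (mod 481).
Squaring chain: 196 → 417 → 248 → 417 → 248; never reaches −1, so base 3 is a Miller–Rabin witness that 481 is composite.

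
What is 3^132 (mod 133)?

64

3^1 ≡ 3 (mod 133)
3^2 ≡ 3^2 = 9 ≡ 9 (mod 133)
3^4 ≡ 9^2 = 81 ≡ 81 (mod 133)
3^8 ≡ 81^2 = 6561 ≡ 44 (mod 133)
3^16 ≡ 44^2 = 1936 ≡ 74 (mod 133)
3^32 ≡ 74^2 = 5476 ≡ 23 (mod 133)
3^64 ≡ 23^2 = 529 ≡ 130 (mod 133)
3^128 ≡ 130^2 = 16900 ≡ 9 (mod 133)
132 = 128 + 4 in binary powers of 2.
So 3^132 ≡ 9 · 81 ≡ 64 (mod 133).
Since 64 ≠ 1, base 3 is a Fermat witness: 133 is composite.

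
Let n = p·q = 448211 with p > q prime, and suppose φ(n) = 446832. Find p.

857

φ(n) = (p−1)(q−1) = n − (p+q) + 1, so p + q = 448211 − 446832 + 1 = 1380.
p and q are the roots of t² − 1380t + 448211 = 0.
Discriminant: 1380² − 4·448211 = 1904400 − 1792844 = 111556; √111556 = 334.
q = (1380 − 334)/2 = 523, p = (1380 + 334)/2 = 857.
Check: 523 · 857 = 448211.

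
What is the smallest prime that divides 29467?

79

29467 is odd.
Digit sum 28, not divisible by 3.
Ends in 7: not divisible by 5.
7: 29467 = 7·4209 + 4
11: 29467 = 11·2678 + 9
13: 29467 = 13·2266 + 9
17: 29467 = 17·1733 + 6
19: 29467 = 19·1550 + 17
23: 29467 = 23·1281 + 4
29: 29467 = 29·1016 + 3
31: 29467 = 31·950 + 17
37: 29467 = 37·796 + 15
41: 29467 = 41·718 + 29
43: 29467 = 43·685 + 12
47: 29467 = 47·626 + 45
53: 29467 = 53·555 + 52
59: 29467 = 59·499 + 26
61: 29467 = 61·483 + 4
67: 29467 = 67·439 + 54
71: 29467 = 71·415 + 2
73: 29467 = 73·403 + 48
79: 29467 = 79·373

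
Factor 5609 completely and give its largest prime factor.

79

5609 = 71 · 79
79 is prime.
So 5609 = 71 · 79; the largest prime factor is 79.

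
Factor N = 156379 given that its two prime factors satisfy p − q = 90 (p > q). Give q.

Since p = q + 90, we have 156379 = q(q + 90), so q² + 90q − 156379 = 0.
Discriminant: 90² + 4·156379 = 8100 + 625516 = 633616; √633616 = 796.
q = (−90 + 796)/2 = 353, and p = q + 90 = 443.
Check: 353 · 443 = 156379.

353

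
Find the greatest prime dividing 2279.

2279 = 43 · 53
53 is prime.
So 2279 = 43 · 53; the largest prime factor is 53.

53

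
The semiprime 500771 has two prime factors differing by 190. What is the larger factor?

809

Since p = q + 190, we have 500771 = q(q + 190), so q² + 190q − 500771 = 0.
Discriminant: 190² + 4·500771 = 36100 + 2003084 = 2039184; √2039184 = 1428.
q = (−190 + 1428)/2 = 619, and p = q + 190 = 809.
Check: 619 · 809 = 500771.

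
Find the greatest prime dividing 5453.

41

5453 = 7 · 779
779 = 19 · 41
41 is prime.
So 5453 = 7 · 19 · 41; the largest prime factor is 41.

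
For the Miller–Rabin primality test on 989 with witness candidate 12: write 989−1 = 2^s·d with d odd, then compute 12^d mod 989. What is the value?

363

989 − 1 = 988 = 2^2 · 247, so d = 247.
12^1 ≡ 12 (mod 989)
12^2 ≡ 12^2 = 144 ≡ 144 (mod 989)
12^4 ≡ 144^2 = 20736 ≡ 956 (mod 989)
12^8 ≡ 956^2 = 913936 ≡ 100 (mod 989)
12^16 ≡ 100^2 = 10000 ≡ 110 (mod 989)
12^32 ≡ 110^2 = 12100 ≡ 232 (mod 989)
12^64 ≡ 232^2 = 53824 ≡ 418 (mod 989)
12^128 ≡ 418^2 = 174724 ≡ 660 (mod 989)
247 = 128 + 64 + 32 + 16 + 4 + 2 + 1 in binary powers of 2.
So 12^247 ≡ 660 · 418 · 232 · 110 · 956 · 144 · 12 ≡ 363 (mod 989).
Squaring chain: 363 → 232; never reaches −1, so base 12 is a Miller–Rabin witness that 989 is composite.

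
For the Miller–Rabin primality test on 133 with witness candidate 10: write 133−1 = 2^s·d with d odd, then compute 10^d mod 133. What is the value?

133 − 1 = 132 = 2^2 · 33, so d = 33.
10^1 ≡ 10 (mod 133)
10^2 ≡ 10^2 = 100 ≡ 100 (mod 133)
10^4 ≡ 100^2 = 10000 ≡ 25 (mod 133)
10^8 ≡ 25^2 = 625 ≡ 93 (mod 133)
10^16 ≡ 93^2 = 8649 ≡ 4 (mod 133)
10^32 ≡ 4^2 = 16 ≡ 16 (mod 133)
33 = 32 + 1 in binary powers of 2.
So 10^33 ≡ 16 · 10 ≡ 27 (mod 133).
Squaring chain: 27 → 64; never reaches −1, so base 10 is a Miller–Rabin witness that 133 is composite.

27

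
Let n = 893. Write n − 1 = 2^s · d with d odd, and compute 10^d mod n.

775

893 − 1 = 892 = 2^2 · 223, so d = 223.
10^1 ≡ 10 (mod 893)
10^2 ≡ 10^2 = 100 ≡ 100 (mod 893)
10^4 ≡ 100^2 = 10000 ≡ 177 (mod 893)
10^8 ≡ 177^2 = 31329 ≡ 74 (mod 893)
10^16 ≡ 74^2 = 5476 ≡ 118 (mod 893)
10^32 ≡ 118^2 = 13924 ≡ 529 (mod 893)
10^64 ≡ 529^2 = 279841 ≡ 332 (mod 893)
10^128 ≡ 332^2 = 110224 ≡ 385 (mod 893)
223 = 128 + 64 + 16 + 8 + 4 + 2 + 1 in binary powers of 2.
So 10^223 ≡ 385 · 332 · 118 · 74 · 177 · 100 · 10 ≡ 775 (mod 893).
Squaring chain: 775 → 529; never reaches −1, so base 10 is a Miller–Rabin witness that 893 is composite.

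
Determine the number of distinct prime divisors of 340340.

6

340340 = 2^2 · 85085
85085 = 5 · 17017
17017 = 7 · 2431
2431 = 11 · 221
221 = 13 · 17
340340 = 2^2 · 5 · 7 · 11 · 13 · 17, which has 6 distinct prime factors.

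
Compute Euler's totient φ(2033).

Factor: 2033 = 19 · 107.
φ(2033) = (19−1) · (107−1) = 18 · 106 = 1908.

1908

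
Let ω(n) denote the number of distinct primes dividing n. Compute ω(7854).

7854 = 2 · 3927
3927 = 3 · 1309
1309 = 7 · 187
187 = 11 · 17
7854 = 2 · 3 · 7 · 11 · 17, which has 5 distinct prime factors.

5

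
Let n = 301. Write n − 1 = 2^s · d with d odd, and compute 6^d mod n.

301 − 1 = 300 = 2^2 · 75, so d = 75.
6^1 ≡ 6 (mod 301)
6^2 ≡ 6^2 = 36 ≡ 36 (mod 301)
6^4 ≡ 36^2 = 1296 ≡ 92 (mod 301)
6^8 ≡ 92^2 = 8464 ≡ 36 (mod 301)
6^16 ≡ 36^2 = 1296 ≡ 92 (mod 301)
6^32 ≡ 92^2 = 8464 ≡ 36 (mod 301)
6^64 ≡ 36^2 = 1296 ≡ 92 (mod 301)
75 = 64 + 8 + 2 + 1 in binary powers of 2.
So 6^75 ≡ 92 · 36 · 36 · 6 ≡ 216 (mod 301).
Squaring chain: 216 → 1; never reaches −1, so base 6 is a Miller–Rabin witness that 301 is composite.

216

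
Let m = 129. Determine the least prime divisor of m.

129 is odd.
Digit sum 12, divisible by 3.

3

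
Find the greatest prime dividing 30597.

30597 = 3 · 10199
10199 = 7 · 1457
1457 = 31 · 47
47 is prime.
So 30597 = 3 · 7 · 31 · 47; the largest prime factor is 47.

47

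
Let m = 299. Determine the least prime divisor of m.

299 is odd.
Digit sum 20, not divisible by 3.
Ends in 9: not divisible by 5.
7: 299 = 7·42 + 5
11: 299 = 11·27 + 2
13: 299 = 13·23

13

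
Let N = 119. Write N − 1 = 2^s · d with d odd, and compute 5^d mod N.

45

119 − 1 = 118 = 2^1 · 59, so d = 59.
5^1 ≡ 5 (mod 119)
5^2 ≡ 5^2 = 25 ≡ 25 (mod 119)
5^4 ≡ 25^2 = 625 ≡ 30 (mod 119)
5^8 ≡ 30^2 = 900 ≡ 67 (mod 119)
5^16 ≡ 67^2 = 4489 ≡ 86 (mod 119)
5^32 ≡ 86^2 = 7396 ≡ 18 (mod 119)
59 = 32 + 16 + 8 + 2 + 1 in binary powers of 2.
So 5^59 ≡ 18 · 86 · 67 · 25 · 5 ≡ 45 (mod 119).
Squaring chain: 45; never reaches −1, so base 5 is a Miller–Rabin witness that 119 is composite.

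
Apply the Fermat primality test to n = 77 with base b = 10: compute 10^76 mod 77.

10^1 ≡ 10 (mod 77)
10^2 ≡ 10^2 = 100 ≡ 23 (mod 77)
10^4 ≡ 23^2 = 529 ≡ 67 (mod 77)
10^8 ≡ 67^2 = 4489 ≡ 23 (mod 77)
10^16 ≡ 23^2 = 529 ≡ 67 (mod 77)
10^32 ≡ 67^2 = 4489 ≡ 23 (mod 77)
10^64 ≡ 23^2 = 529 ≡ 67 (mod 77)
76 = 64 + 8 + 4 in binary powers of 2.
So 10^76 ≡ 67 · 23 · 67 ≡ 67 (mod 77).
Since 67 ≠ 1, base 10 is a Fermat witness: 77 is composite.

67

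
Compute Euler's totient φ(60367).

54912

Factor: 60367 = 17 · 53 · 67.
φ(60367) = (17−1) · (53−1) · (67−1) = 16 · 52 · 66 = 54912.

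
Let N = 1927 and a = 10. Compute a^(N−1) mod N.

1076

10^1 ≡ 10 (mod 1927)
10^2 ≡ 10^2 = 100 ≡ 100 (mod 1927)
10^4 ≡ 100^2 = 10000 ≡ 365 (mod 1927)
10^8 ≡ 365^2 = 133225 ≡ 262 (mod 1927)
10^16 ≡ 262^2 = 68644 ≡ 1199 (mod 1927)
10^32 ≡ 1199^2 = 1437601 ≡ 59 (mod 1927)
10^64 ≡ 59^2 = 3481 ≡ 1554 (mod 1927)
10^128 ≡ 1554^2 = 2414916 ≡ 385 (mod 1927)
10^256 ≡ 385^2 = 148225 ≡ 1773 (mod 1927)
10^512 ≡ 1773^2 = 3143529 ≡ 592 (mod 1927)
10^1024 ≡ 592^2 = 350464 ≡ 1677 (mod 1927)
1926 = 1024 + 512 + 256 + 128 + 4 + 2 in binary powers of 2.
So 10^1926 ≡ 1677 · 592 · 1773 · 385 · 365 · 100 ≡ 1076 (mod 1927).
Since 1076 ≠ 1, base 10 is a Fermat witness: 1927 is composite.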